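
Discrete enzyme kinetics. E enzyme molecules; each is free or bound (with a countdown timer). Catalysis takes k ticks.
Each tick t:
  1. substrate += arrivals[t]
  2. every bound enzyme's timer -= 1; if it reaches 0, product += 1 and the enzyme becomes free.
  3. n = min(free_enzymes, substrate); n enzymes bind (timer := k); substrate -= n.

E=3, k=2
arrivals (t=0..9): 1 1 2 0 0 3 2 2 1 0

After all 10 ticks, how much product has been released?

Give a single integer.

t=0: arr=1 -> substrate=0 bound=1 product=0
t=1: arr=1 -> substrate=0 bound=2 product=0
t=2: arr=2 -> substrate=0 bound=3 product=1
t=3: arr=0 -> substrate=0 bound=2 product=2
t=4: arr=0 -> substrate=0 bound=0 product=4
t=5: arr=3 -> substrate=0 bound=3 product=4
t=6: arr=2 -> substrate=2 bound=3 product=4
t=7: arr=2 -> substrate=1 bound=3 product=7
t=8: arr=1 -> substrate=2 bound=3 product=7
t=9: arr=0 -> substrate=0 bound=2 product=10

Answer: 10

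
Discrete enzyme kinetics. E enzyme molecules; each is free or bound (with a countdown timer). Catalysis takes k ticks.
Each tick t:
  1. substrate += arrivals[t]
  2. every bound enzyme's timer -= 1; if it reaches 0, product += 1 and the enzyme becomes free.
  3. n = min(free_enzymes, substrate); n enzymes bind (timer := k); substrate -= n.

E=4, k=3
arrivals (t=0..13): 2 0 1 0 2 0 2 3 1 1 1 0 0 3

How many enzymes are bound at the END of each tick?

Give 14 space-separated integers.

t=0: arr=2 -> substrate=0 bound=2 product=0
t=1: arr=0 -> substrate=0 bound=2 product=0
t=2: arr=1 -> substrate=0 bound=3 product=0
t=3: arr=0 -> substrate=0 bound=1 product=2
t=4: arr=2 -> substrate=0 bound=3 product=2
t=5: arr=0 -> substrate=0 bound=2 product=3
t=6: arr=2 -> substrate=0 bound=4 product=3
t=7: arr=3 -> substrate=1 bound=4 product=5
t=8: arr=1 -> substrate=2 bound=4 product=5
t=9: arr=1 -> substrate=1 bound=4 product=7
t=10: arr=1 -> substrate=0 bound=4 product=9
t=11: arr=0 -> substrate=0 bound=4 product=9
t=12: arr=0 -> substrate=0 bound=2 product=11
t=13: arr=3 -> substrate=0 bound=3 product=13

Answer: 2 2 3 1 3 2 4 4 4 4 4 4 2 3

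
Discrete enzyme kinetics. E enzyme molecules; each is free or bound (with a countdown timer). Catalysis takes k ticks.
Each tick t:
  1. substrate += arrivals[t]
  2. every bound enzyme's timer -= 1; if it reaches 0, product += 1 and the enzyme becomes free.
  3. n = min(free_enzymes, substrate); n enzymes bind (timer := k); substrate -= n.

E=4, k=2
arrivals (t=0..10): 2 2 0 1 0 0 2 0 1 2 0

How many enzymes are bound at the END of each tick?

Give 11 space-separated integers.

t=0: arr=2 -> substrate=0 bound=2 product=0
t=1: arr=2 -> substrate=0 bound=4 product=0
t=2: arr=0 -> substrate=0 bound=2 product=2
t=3: arr=1 -> substrate=0 bound=1 product=4
t=4: arr=0 -> substrate=0 bound=1 product=4
t=5: arr=0 -> substrate=0 bound=0 product=5
t=6: arr=2 -> substrate=0 bound=2 product=5
t=7: arr=0 -> substrate=0 bound=2 product=5
t=8: arr=1 -> substrate=0 bound=1 product=7
t=9: arr=2 -> substrate=0 bound=3 product=7
t=10: arr=0 -> substrate=0 bound=2 product=8

Answer: 2 4 2 1 1 0 2 2 1 3 2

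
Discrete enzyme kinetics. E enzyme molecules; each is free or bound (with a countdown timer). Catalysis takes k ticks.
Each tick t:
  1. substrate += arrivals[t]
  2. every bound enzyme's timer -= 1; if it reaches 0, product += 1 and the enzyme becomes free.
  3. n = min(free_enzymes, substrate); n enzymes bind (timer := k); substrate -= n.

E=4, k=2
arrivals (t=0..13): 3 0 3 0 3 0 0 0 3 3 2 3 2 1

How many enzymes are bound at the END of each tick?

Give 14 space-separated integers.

t=0: arr=3 -> substrate=0 bound=3 product=0
t=1: arr=0 -> substrate=0 bound=3 product=0
t=2: arr=3 -> substrate=0 bound=3 product=3
t=3: arr=0 -> substrate=0 bound=3 product=3
t=4: arr=3 -> substrate=0 bound=3 product=6
t=5: arr=0 -> substrate=0 bound=3 product=6
t=6: arr=0 -> substrate=0 bound=0 product=9
t=7: arr=0 -> substrate=0 bound=0 product=9
t=8: arr=3 -> substrate=0 bound=3 product=9
t=9: arr=3 -> substrate=2 bound=4 product=9
t=10: arr=2 -> substrate=1 bound=4 product=12
t=11: arr=3 -> substrate=3 bound=4 product=13
t=12: arr=2 -> substrate=2 bound=4 product=16
t=13: arr=1 -> substrate=2 bound=4 product=17

Answer: 3 3 3 3 3 3 0 0 3 4 4 4 4 4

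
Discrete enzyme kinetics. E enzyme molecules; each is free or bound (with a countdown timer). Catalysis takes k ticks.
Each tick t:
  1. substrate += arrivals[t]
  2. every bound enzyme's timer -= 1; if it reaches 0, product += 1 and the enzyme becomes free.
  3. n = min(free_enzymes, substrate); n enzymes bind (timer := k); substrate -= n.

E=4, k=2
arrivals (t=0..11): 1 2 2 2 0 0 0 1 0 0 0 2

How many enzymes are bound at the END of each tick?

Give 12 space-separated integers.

Answer: 1 3 4 4 2 0 0 1 1 0 0 2

Derivation:
t=0: arr=1 -> substrate=0 bound=1 product=0
t=1: arr=2 -> substrate=0 bound=3 product=0
t=2: arr=2 -> substrate=0 bound=4 product=1
t=3: arr=2 -> substrate=0 bound=4 product=3
t=4: arr=0 -> substrate=0 bound=2 product=5
t=5: arr=0 -> substrate=0 bound=0 product=7
t=6: arr=0 -> substrate=0 bound=0 product=7
t=7: arr=1 -> substrate=0 bound=1 product=7
t=8: arr=0 -> substrate=0 bound=1 product=7
t=9: arr=0 -> substrate=0 bound=0 product=8
t=10: arr=0 -> substrate=0 bound=0 product=8
t=11: arr=2 -> substrate=0 bound=2 product=8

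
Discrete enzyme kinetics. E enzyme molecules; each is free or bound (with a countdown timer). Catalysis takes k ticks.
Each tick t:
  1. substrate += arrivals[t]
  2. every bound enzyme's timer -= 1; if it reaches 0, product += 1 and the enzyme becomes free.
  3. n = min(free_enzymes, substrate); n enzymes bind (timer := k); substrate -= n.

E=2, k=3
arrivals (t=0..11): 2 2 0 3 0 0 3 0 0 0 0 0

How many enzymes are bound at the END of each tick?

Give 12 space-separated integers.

Answer: 2 2 2 2 2 2 2 2 2 2 2 2

Derivation:
t=0: arr=2 -> substrate=0 bound=2 product=0
t=1: arr=2 -> substrate=2 bound=2 product=0
t=2: arr=0 -> substrate=2 bound=2 product=0
t=3: arr=3 -> substrate=3 bound=2 product=2
t=4: arr=0 -> substrate=3 bound=2 product=2
t=5: arr=0 -> substrate=3 bound=2 product=2
t=6: arr=3 -> substrate=4 bound=2 product=4
t=7: arr=0 -> substrate=4 bound=2 product=4
t=8: arr=0 -> substrate=4 bound=2 product=4
t=9: arr=0 -> substrate=2 bound=2 product=6
t=10: arr=0 -> substrate=2 bound=2 product=6
t=11: arr=0 -> substrate=2 bound=2 product=6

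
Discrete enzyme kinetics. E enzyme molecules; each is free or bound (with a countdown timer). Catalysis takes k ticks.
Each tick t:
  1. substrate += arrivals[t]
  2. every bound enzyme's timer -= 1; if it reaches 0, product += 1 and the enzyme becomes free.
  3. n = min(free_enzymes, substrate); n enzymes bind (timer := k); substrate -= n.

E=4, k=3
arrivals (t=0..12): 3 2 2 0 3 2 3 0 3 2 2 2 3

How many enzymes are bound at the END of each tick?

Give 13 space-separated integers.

Answer: 3 4 4 4 4 4 4 4 4 4 4 4 4

Derivation:
t=0: arr=3 -> substrate=0 bound=3 product=0
t=1: arr=2 -> substrate=1 bound=4 product=0
t=2: arr=2 -> substrate=3 bound=4 product=0
t=3: arr=0 -> substrate=0 bound=4 product=3
t=4: arr=3 -> substrate=2 bound=4 product=4
t=5: arr=2 -> substrate=4 bound=4 product=4
t=6: arr=3 -> substrate=4 bound=4 product=7
t=7: arr=0 -> substrate=3 bound=4 product=8
t=8: arr=3 -> substrate=6 bound=4 product=8
t=9: arr=2 -> substrate=5 bound=4 product=11
t=10: arr=2 -> substrate=6 bound=4 product=12
t=11: arr=2 -> substrate=8 bound=4 product=12
t=12: arr=3 -> substrate=8 bound=4 product=15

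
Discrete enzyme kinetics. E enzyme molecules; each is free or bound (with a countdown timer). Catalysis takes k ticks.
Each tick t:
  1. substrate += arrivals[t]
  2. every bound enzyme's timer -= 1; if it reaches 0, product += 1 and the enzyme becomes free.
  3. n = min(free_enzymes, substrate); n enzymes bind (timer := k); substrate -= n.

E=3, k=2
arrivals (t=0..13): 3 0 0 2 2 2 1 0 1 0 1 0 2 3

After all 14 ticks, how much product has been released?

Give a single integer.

Answer: 12

Derivation:
t=0: arr=3 -> substrate=0 bound=3 product=0
t=1: arr=0 -> substrate=0 bound=3 product=0
t=2: arr=0 -> substrate=0 bound=0 product=3
t=3: arr=2 -> substrate=0 bound=2 product=3
t=4: arr=2 -> substrate=1 bound=3 product=3
t=5: arr=2 -> substrate=1 bound=3 product=5
t=6: arr=1 -> substrate=1 bound=3 product=6
t=7: arr=0 -> substrate=0 bound=2 product=8
t=8: arr=1 -> substrate=0 bound=2 product=9
t=9: arr=0 -> substrate=0 bound=1 product=10
t=10: arr=1 -> substrate=0 bound=1 product=11
t=11: arr=0 -> substrate=0 bound=1 product=11
t=12: arr=2 -> substrate=0 bound=2 product=12
t=13: arr=3 -> substrate=2 bound=3 product=12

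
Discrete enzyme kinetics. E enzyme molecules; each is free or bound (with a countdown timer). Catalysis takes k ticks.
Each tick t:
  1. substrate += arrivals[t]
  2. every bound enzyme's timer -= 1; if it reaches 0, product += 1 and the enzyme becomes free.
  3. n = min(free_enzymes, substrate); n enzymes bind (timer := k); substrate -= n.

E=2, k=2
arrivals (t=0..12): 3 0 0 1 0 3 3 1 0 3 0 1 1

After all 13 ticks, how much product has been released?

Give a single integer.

t=0: arr=3 -> substrate=1 bound=2 product=0
t=1: arr=0 -> substrate=1 bound=2 product=0
t=2: arr=0 -> substrate=0 bound=1 product=2
t=3: arr=1 -> substrate=0 bound=2 product=2
t=4: arr=0 -> substrate=0 bound=1 product=3
t=5: arr=3 -> substrate=1 bound=2 product=4
t=6: arr=3 -> substrate=4 bound=2 product=4
t=7: arr=1 -> substrate=3 bound=2 product=6
t=8: arr=0 -> substrate=3 bound=2 product=6
t=9: arr=3 -> substrate=4 bound=2 product=8
t=10: arr=0 -> substrate=4 bound=2 product=8
t=11: arr=1 -> substrate=3 bound=2 product=10
t=12: arr=1 -> substrate=4 bound=2 product=10

Answer: 10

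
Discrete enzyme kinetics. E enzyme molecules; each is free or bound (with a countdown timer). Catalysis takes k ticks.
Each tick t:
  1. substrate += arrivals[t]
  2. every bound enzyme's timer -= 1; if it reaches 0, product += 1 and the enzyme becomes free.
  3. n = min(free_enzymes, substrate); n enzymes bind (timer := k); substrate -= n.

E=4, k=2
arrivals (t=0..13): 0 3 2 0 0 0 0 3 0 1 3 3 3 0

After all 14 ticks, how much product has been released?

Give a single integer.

Answer: 13

Derivation:
t=0: arr=0 -> substrate=0 bound=0 product=0
t=1: arr=3 -> substrate=0 bound=3 product=0
t=2: arr=2 -> substrate=1 bound=4 product=0
t=3: arr=0 -> substrate=0 bound=2 product=3
t=4: arr=0 -> substrate=0 bound=1 product=4
t=5: arr=0 -> substrate=0 bound=0 product=5
t=6: arr=0 -> substrate=0 bound=0 product=5
t=7: arr=3 -> substrate=0 bound=3 product=5
t=8: arr=0 -> substrate=0 bound=3 product=5
t=9: arr=1 -> substrate=0 bound=1 product=8
t=10: arr=3 -> substrate=0 bound=4 product=8
t=11: arr=3 -> substrate=2 bound=4 product=9
t=12: arr=3 -> substrate=2 bound=4 product=12
t=13: arr=0 -> substrate=1 bound=4 product=13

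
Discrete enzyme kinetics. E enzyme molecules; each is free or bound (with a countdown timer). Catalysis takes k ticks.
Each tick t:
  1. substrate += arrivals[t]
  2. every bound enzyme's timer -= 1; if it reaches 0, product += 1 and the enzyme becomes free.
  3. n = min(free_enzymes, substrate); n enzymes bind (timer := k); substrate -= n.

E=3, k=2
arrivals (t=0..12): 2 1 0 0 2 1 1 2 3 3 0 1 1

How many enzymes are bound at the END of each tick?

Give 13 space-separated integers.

Answer: 2 3 1 0 2 3 2 3 3 3 3 3 3

Derivation:
t=0: arr=2 -> substrate=0 bound=2 product=0
t=1: arr=1 -> substrate=0 bound=3 product=0
t=2: arr=0 -> substrate=0 bound=1 product=2
t=3: arr=0 -> substrate=0 bound=0 product=3
t=4: arr=2 -> substrate=0 bound=2 product=3
t=5: arr=1 -> substrate=0 bound=3 product=3
t=6: arr=1 -> substrate=0 bound=2 product=5
t=7: arr=2 -> substrate=0 bound=3 product=6
t=8: arr=3 -> substrate=2 bound=3 product=7
t=9: arr=3 -> substrate=3 bound=3 product=9
t=10: arr=0 -> substrate=2 bound=3 product=10
t=11: arr=1 -> substrate=1 bound=3 product=12
t=12: arr=1 -> substrate=1 bound=3 product=13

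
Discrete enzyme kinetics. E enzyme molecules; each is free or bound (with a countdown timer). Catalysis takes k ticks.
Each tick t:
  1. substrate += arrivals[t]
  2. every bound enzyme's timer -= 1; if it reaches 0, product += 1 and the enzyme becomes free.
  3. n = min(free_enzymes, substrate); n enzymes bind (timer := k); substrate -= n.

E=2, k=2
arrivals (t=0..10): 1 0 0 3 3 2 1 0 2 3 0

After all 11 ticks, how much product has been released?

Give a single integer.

t=0: arr=1 -> substrate=0 bound=1 product=0
t=1: arr=0 -> substrate=0 bound=1 product=0
t=2: arr=0 -> substrate=0 bound=0 product=1
t=3: arr=3 -> substrate=1 bound=2 product=1
t=4: arr=3 -> substrate=4 bound=2 product=1
t=5: arr=2 -> substrate=4 bound=2 product=3
t=6: arr=1 -> substrate=5 bound=2 product=3
t=7: arr=0 -> substrate=3 bound=2 product=5
t=8: arr=2 -> substrate=5 bound=2 product=5
t=9: arr=3 -> substrate=6 bound=2 product=7
t=10: arr=0 -> substrate=6 bound=2 product=7

Answer: 7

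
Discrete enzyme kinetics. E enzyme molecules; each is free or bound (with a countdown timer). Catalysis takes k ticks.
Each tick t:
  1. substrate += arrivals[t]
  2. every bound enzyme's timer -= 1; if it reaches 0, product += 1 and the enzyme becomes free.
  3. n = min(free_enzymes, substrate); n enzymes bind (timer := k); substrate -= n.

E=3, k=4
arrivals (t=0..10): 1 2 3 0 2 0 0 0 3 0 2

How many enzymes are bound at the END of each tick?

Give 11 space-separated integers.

Answer: 1 3 3 3 3 3 3 3 3 3 3

Derivation:
t=0: arr=1 -> substrate=0 bound=1 product=0
t=1: arr=2 -> substrate=0 bound=3 product=0
t=2: arr=3 -> substrate=3 bound=3 product=0
t=3: arr=0 -> substrate=3 bound=3 product=0
t=4: arr=2 -> substrate=4 bound=3 product=1
t=5: arr=0 -> substrate=2 bound=3 product=3
t=6: arr=0 -> substrate=2 bound=3 product=3
t=7: arr=0 -> substrate=2 bound=3 product=3
t=8: arr=3 -> substrate=4 bound=3 product=4
t=9: arr=0 -> substrate=2 bound=3 product=6
t=10: arr=2 -> substrate=4 bound=3 product=6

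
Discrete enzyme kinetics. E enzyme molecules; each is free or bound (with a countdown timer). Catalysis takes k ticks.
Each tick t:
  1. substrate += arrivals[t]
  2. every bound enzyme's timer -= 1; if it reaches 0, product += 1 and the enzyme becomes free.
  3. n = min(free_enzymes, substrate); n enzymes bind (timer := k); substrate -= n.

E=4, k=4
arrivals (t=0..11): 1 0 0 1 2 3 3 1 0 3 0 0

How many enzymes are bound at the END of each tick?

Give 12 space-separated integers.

t=0: arr=1 -> substrate=0 bound=1 product=0
t=1: arr=0 -> substrate=0 bound=1 product=0
t=2: arr=0 -> substrate=0 bound=1 product=0
t=3: arr=1 -> substrate=0 bound=2 product=0
t=4: arr=2 -> substrate=0 bound=3 product=1
t=5: arr=3 -> substrate=2 bound=4 product=1
t=6: arr=3 -> substrate=5 bound=4 product=1
t=7: arr=1 -> substrate=5 bound=4 product=2
t=8: arr=0 -> substrate=3 bound=4 product=4
t=9: arr=3 -> substrate=5 bound=4 product=5
t=10: arr=0 -> substrate=5 bound=4 product=5
t=11: arr=0 -> substrate=4 bound=4 product=6

Answer: 1 1 1 2 3 4 4 4 4 4 4 4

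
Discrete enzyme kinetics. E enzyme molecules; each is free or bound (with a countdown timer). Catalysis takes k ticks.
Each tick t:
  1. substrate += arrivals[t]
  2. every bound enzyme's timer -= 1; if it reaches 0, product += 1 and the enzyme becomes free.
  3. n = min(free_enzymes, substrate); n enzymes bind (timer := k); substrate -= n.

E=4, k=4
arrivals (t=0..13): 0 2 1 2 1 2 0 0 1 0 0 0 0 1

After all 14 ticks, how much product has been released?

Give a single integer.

Answer: 9

Derivation:
t=0: arr=0 -> substrate=0 bound=0 product=0
t=1: arr=2 -> substrate=0 bound=2 product=0
t=2: arr=1 -> substrate=0 bound=3 product=0
t=3: arr=2 -> substrate=1 bound=4 product=0
t=4: arr=1 -> substrate=2 bound=4 product=0
t=5: arr=2 -> substrate=2 bound=4 product=2
t=6: arr=0 -> substrate=1 bound=4 product=3
t=7: arr=0 -> substrate=0 bound=4 product=4
t=8: arr=1 -> substrate=1 bound=4 product=4
t=9: arr=0 -> substrate=0 bound=3 product=6
t=10: arr=0 -> substrate=0 bound=2 product=7
t=11: arr=0 -> substrate=0 bound=1 product=8
t=12: arr=0 -> substrate=0 bound=1 product=8
t=13: arr=1 -> substrate=0 bound=1 product=9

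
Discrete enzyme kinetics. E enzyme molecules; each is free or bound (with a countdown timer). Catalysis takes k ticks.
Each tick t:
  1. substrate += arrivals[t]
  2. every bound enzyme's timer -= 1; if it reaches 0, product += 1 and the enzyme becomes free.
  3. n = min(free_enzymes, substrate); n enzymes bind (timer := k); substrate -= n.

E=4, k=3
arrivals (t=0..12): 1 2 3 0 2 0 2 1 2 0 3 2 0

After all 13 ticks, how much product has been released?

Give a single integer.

t=0: arr=1 -> substrate=0 bound=1 product=0
t=1: arr=2 -> substrate=0 bound=3 product=0
t=2: arr=3 -> substrate=2 bound=4 product=0
t=3: arr=0 -> substrate=1 bound=4 product=1
t=4: arr=2 -> substrate=1 bound=4 product=3
t=5: arr=0 -> substrate=0 bound=4 product=4
t=6: arr=2 -> substrate=1 bound=4 product=5
t=7: arr=1 -> substrate=0 bound=4 product=7
t=8: arr=2 -> substrate=1 bound=4 product=8
t=9: arr=0 -> substrate=0 bound=4 product=9
t=10: arr=3 -> substrate=1 bound=4 product=11
t=11: arr=2 -> substrate=2 bound=4 product=12
t=12: arr=0 -> substrate=1 bound=4 product=13

Answer: 13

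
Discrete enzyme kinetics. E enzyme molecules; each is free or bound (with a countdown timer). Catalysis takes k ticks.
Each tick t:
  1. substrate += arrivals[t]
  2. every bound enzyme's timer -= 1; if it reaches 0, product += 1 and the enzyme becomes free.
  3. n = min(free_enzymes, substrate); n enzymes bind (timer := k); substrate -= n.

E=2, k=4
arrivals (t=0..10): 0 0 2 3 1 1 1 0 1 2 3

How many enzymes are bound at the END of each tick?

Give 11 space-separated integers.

Answer: 0 0 2 2 2 2 2 2 2 2 2

Derivation:
t=0: arr=0 -> substrate=0 bound=0 product=0
t=1: arr=0 -> substrate=0 bound=0 product=0
t=2: arr=2 -> substrate=0 bound=2 product=0
t=3: arr=3 -> substrate=3 bound=2 product=0
t=4: arr=1 -> substrate=4 bound=2 product=0
t=5: arr=1 -> substrate=5 bound=2 product=0
t=6: arr=1 -> substrate=4 bound=2 product=2
t=7: arr=0 -> substrate=4 bound=2 product=2
t=8: arr=1 -> substrate=5 bound=2 product=2
t=9: arr=2 -> substrate=7 bound=2 product=2
t=10: arr=3 -> substrate=8 bound=2 product=4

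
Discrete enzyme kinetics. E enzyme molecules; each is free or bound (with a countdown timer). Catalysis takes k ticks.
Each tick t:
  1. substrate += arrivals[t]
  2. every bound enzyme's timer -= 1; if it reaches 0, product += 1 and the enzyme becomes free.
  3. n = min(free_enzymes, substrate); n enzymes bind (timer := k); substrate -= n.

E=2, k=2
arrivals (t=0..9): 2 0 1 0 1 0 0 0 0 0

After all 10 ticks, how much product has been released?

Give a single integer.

Answer: 4

Derivation:
t=0: arr=2 -> substrate=0 bound=2 product=0
t=1: arr=0 -> substrate=0 bound=2 product=0
t=2: arr=1 -> substrate=0 bound=1 product=2
t=3: arr=0 -> substrate=0 bound=1 product=2
t=4: arr=1 -> substrate=0 bound=1 product=3
t=5: arr=0 -> substrate=0 bound=1 product=3
t=6: arr=0 -> substrate=0 bound=0 product=4
t=7: arr=0 -> substrate=0 bound=0 product=4
t=8: arr=0 -> substrate=0 bound=0 product=4
t=9: arr=0 -> substrate=0 bound=0 product=4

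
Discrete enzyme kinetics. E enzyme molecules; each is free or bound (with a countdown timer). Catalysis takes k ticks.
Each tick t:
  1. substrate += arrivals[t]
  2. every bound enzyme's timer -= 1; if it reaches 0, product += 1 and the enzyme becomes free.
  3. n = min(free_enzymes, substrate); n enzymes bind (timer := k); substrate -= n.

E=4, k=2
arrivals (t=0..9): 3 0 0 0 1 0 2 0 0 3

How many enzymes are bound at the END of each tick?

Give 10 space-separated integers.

Answer: 3 3 0 0 1 1 2 2 0 3

Derivation:
t=0: arr=3 -> substrate=0 bound=3 product=0
t=1: arr=0 -> substrate=0 bound=3 product=0
t=2: arr=0 -> substrate=0 bound=0 product=3
t=3: arr=0 -> substrate=0 bound=0 product=3
t=4: arr=1 -> substrate=0 bound=1 product=3
t=5: arr=0 -> substrate=0 bound=1 product=3
t=6: arr=2 -> substrate=0 bound=2 product=4
t=7: arr=0 -> substrate=0 bound=2 product=4
t=8: arr=0 -> substrate=0 bound=0 product=6
t=9: arr=3 -> substrate=0 bound=3 product=6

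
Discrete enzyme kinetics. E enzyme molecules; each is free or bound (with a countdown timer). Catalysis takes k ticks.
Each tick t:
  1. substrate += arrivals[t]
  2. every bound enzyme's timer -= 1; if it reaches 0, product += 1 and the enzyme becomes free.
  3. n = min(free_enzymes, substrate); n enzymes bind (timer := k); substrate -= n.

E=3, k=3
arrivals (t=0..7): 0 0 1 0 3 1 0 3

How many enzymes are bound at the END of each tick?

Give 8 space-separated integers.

t=0: arr=0 -> substrate=0 bound=0 product=0
t=1: arr=0 -> substrate=0 bound=0 product=0
t=2: arr=1 -> substrate=0 bound=1 product=0
t=3: arr=0 -> substrate=0 bound=1 product=0
t=4: arr=3 -> substrate=1 bound=3 product=0
t=5: arr=1 -> substrate=1 bound=3 product=1
t=6: arr=0 -> substrate=1 bound=3 product=1
t=7: arr=3 -> substrate=2 bound=3 product=3

Answer: 0 0 1 1 3 3 3 3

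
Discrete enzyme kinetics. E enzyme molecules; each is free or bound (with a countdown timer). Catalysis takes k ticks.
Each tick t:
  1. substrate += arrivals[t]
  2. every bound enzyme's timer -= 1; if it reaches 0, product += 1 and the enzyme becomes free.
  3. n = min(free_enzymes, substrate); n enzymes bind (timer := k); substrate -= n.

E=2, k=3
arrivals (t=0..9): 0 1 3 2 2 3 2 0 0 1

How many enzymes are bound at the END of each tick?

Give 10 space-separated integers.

t=0: arr=0 -> substrate=0 bound=0 product=0
t=1: arr=1 -> substrate=0 bound=1 product=0
t=2: arr=3 -> substrate=2 bound=2 product=0
t=3: arr=2 -> substrate=4 bound=2 product=0
t=4: arr=2 -> substrate=5 bound=2 product=1
t=5: arr=3 -> substrate=7 bound=2 product=2
t=6: arr=2 -> substrate=9 bound=2 product=2
t=7: arr=0 -> substrate=8 bound=2 product=3
t=8: arr=0 -> substrate=7 bound=2 product=4
t=9: arr=1 -> substrate=8 bound=2 product=4

Answer: 0 1 2 2 2 2 2 2 2 2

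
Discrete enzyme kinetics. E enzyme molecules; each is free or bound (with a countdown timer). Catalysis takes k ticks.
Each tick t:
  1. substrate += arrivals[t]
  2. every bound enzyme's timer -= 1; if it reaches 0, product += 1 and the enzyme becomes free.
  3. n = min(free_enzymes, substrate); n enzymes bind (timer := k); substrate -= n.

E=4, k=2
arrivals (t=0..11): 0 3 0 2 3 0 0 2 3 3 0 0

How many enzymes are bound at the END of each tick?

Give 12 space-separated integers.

t=0: arr=0 -> substrate=0 bound=0 product=0
t=1: arr=3 -> substrate=0 bound=3 product=0
t=2: arr=0 -> substrate=0 bound=3 product=0
t=3: arr=2 -> substrate=0 bound=2 product=3
t=4: arr=3 -> substrate=1 bound=4 product=3
t=5: arr=0 -> substrate=0 bound=3 product=5
t=6: arr=0 -> substrate=0 bound=1 product=7
t=7: arr=2 -> substrate=0 bound=2 product=8
t=8: arr=3 -> substrate=1 bound=4 product=8
t=9: arr=3 -> substrate=2 bound=4 product=10
t=10: arr=0 -> substrate=0 bound=4 product=12
t=11: arr=0 -> substrate=0 bound=2 product=14

Answer: 0 3 3 2 4 3 1 2 4 4 4 2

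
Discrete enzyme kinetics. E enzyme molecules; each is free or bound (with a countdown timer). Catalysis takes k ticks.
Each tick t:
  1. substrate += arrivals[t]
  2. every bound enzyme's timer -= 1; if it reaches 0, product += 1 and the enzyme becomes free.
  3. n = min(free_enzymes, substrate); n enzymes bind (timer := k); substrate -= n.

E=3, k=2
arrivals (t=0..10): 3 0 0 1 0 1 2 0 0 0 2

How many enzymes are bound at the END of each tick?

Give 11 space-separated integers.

t=0: arr=3 -> substrate=0 bound=3 product=0
t=1: arr=0 -> substrate=0 bound=3 product=0
t=2: arr=0 -> substrate=0 bound=0 product=3
t=3: arr=1 -> substrate=0 bound=1 product=3
t=4: arr=0 -> substrate=0 bound=1 product=3
t=5: arr=1 -> substrate=0 bound=1 product=4
t=6: arr=2 -> substrate=0 bound=3 product=4
t=7: arr=0 -> substrate=0 bound=2 product=5
t=8: arr=0 -> substrate=0 bound=0 product=7
t=9: arr=0 -> substrate=0 bound=0 product=7
t=10: arr=2 -> substrate=0 bound=2 product=7

Answer: 3 3 0 1 1 1 3 2 0 0 2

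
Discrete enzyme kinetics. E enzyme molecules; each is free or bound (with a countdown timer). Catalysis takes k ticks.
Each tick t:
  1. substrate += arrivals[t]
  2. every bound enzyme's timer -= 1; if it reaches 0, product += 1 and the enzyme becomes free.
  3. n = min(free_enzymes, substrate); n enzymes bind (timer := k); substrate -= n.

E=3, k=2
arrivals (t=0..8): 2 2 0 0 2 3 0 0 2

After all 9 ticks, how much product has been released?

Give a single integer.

t=0: arr=2 -> substrate=0 bound=2 product=0
t=1: arr=2 -> substrate=1 bound=3 product=0
t=2: arr=0 -> substrate=0 bound=2 product=2
t=3: arr=0 -> substrate=0 bound=1 product=3
t=4: arr=2 -> substrate=0 bound=2 product=4
t=5: arr=3 -> substrate=2 bound=3 product=4
t=6: arr=0 -> substrate=0 bound=3 product=6
t=7: arr=0 -> substrate=0 bound=2 product=7
t=8: arr=2 -> substrate=0 bound=2 product=9

Answer: 9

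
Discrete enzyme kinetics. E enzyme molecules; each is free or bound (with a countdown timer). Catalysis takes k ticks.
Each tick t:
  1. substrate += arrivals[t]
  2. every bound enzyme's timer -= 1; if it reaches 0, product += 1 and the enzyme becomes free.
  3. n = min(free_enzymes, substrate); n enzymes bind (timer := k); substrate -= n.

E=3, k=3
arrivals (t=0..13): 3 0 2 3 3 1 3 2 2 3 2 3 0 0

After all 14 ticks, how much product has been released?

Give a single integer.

t=0: arr=3 -> substrate=0 bound=3 product=0
t=1: arr=0 -> substrate=0 bound=3 product=0
t=2: arr=2 -> substrate=2 bound=3 product=0
t=3: arr=3 -> substrate=2 bound=3 product=3
t=4: arr=3 -> substrate=5 bound=3 product=3
t=5: arr=1 -> substrate=6 bound=3 product=3
t=6: arr=3 -> substrate=6 bound=3 product=6
t=7: arr=2 -> substrate=8 bound=3 product=6
t=8: arr=2 -> substrate=10 bound=3 product=6
t=9: arr=3 -> substrate=10 bound=3 product=9
t=10: arr=2 -> substrate=12 bound=3 product=9
t=11: arr=3 -> substrate=15 bound=3 product=9
t=12: arr=0 -> substrate=12 bound=3 product=12
t=13: arr=0 -> substrate=12 bound=3 product=12

Answer: 12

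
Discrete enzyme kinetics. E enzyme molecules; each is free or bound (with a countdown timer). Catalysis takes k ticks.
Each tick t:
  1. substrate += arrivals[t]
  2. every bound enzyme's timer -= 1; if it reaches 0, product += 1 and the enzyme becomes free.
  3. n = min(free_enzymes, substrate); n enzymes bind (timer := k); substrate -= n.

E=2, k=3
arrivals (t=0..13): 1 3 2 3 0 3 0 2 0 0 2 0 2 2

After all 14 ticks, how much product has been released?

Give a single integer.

t=0: arr=1 -> substrate=0 bound=1 product=0
t=1: arr=3 -> substrate=2 bound=2 product=0
t=2: arr=2 -> substrate=4 bound=2 product=0
t=3: arr=3 -> substrate=6 bound=2 product=1
t=4: arr=0 -> substrate=5 bound=2 product=2
t=5: arr=3 -> substrate=8 bound=2 product=2
t=6: arr=0 -> substrate=7 bound=2 product=3
t=7: arr=2 -> substrate=8 bound=2 product=4
t=8: arr=0 -> substrate=8 bound=2 product=4
t=9: arr=0 -> substrate=7 bound=2 product=5
t=10: arr=2 -> substrate=8 bound=2 product=6
t=11: arr=0 -> substrate=8 bound=2 product=6
t=12: arr=2 -> substrate=9 bound=2 product=7
t=13: arr=2 -> substrate=10 bound=2 product=8

Answer: 8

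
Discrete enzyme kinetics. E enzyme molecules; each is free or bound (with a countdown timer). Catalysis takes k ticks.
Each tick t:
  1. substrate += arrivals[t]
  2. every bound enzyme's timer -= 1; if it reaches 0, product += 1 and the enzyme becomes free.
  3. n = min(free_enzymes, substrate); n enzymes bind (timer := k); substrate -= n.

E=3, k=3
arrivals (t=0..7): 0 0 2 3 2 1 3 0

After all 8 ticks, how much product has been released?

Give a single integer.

t=0: arr=0 -> substrate=0 bound=0 product=0
t=1: arr=0 -> substrate=0 bound=0 product=0
t=2: arr=2 -> substrate=0 bound=2 product=0
t=3: arr=3 -> substrate=2 bound=3 product=0
t=4: arr=2 -> substrate=4 bound=3 product=0
t=5: arr=1 -> substrate=3 bound=3 product=2
t=6: arr=3 -> substrate=5 bound=3 product=3
t=7: arr=0 -> substrate=5 bound=3 product=3

Answer: 3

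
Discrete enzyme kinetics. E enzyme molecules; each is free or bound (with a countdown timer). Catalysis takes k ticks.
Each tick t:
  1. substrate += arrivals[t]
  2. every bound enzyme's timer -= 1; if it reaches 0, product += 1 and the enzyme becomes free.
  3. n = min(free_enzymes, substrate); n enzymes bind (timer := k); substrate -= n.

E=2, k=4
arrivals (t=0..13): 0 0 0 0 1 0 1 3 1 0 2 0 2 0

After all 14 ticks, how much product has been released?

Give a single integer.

t=0: arr=0 -> substrate=0 bound=0 product=0
t=1: arr=0 -> substrate=0 bound=0 product=0
t=2: arr=0 -> substrate=0 bound=0 product=0
t=3: arr=0 -> substrate=0 bound=0 product=0
t=4: arr=1 -> substrate=0 bound=1 product=0
t=5: arr=0 -> substrate=0 bound=1 product=0
t=6: arr=1 -> substrate=0 bound=2 product=0
t=7: arr=3 -> substrate=3 bound=2 product=0
t=8: arr=1 -> substrate=3 bound=2 product=1
t=9: arr=0 -> substrate=3 bound=2 product=1
t=10: arr=2 -> substrate=4 bound=2 product=2
t=11: arr=0 -> substrate=4 bound=2 product=2
t=12: arr=2 -> substrate=5 bound=2 product=3
t=13: arr=0 -> substrate=5 bound=2 product=3

Answer: 3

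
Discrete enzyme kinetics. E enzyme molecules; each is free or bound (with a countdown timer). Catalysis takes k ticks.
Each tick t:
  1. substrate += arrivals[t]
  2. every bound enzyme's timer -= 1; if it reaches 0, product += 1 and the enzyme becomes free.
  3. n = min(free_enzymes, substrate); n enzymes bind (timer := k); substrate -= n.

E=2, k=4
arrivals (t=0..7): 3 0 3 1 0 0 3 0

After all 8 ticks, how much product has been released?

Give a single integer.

Answer: 2

Derivation:
t=0: arr=3 -> substrate=1 bound=2 product=0
t=1: arr=0 -> substrate=1 bound=2 product=0
t=2: arr=3 -> substrate=4 bound=2 product=0
t=3: arr=1 -> substrate=5 bound=2 product=0
t=4: arr=0 -> substrate=3 bound=2 product=2
t=5: arr=0 -> substrate=3 bound=2 product=2
t=6: arr=3 -> substrate=6 bound=2 product=2
t=7: arr=0 -> substrate=6 bound=2 product=2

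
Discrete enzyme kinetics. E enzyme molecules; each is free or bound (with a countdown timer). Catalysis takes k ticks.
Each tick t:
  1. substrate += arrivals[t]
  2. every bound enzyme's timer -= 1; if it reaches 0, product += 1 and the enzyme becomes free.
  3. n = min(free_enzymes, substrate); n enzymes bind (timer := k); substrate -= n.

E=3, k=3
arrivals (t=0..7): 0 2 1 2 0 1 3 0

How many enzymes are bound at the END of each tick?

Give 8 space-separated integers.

Answer: 0 2 3 3 3 3 3 3

Derivation:
t=0: arr=0 -> substrate=0 bound=0 product=0
t=1: arr=2 -> substrate=0 bound=2 product=0
t=2: arr=1 -> substrate=0 bound=3 product=0
t=3: arr=2 -> substrate=2 bound=3 product=0
t=4: arr=0 -> substrate=0 bound=3 product=2
t=5: arr=1 -> substrate=0 bound=3 product=3
t=6: arr=3 -> substrate=3 bound=3 product=3
t=7: arr=0 -> substrate=1 bound=3 product=5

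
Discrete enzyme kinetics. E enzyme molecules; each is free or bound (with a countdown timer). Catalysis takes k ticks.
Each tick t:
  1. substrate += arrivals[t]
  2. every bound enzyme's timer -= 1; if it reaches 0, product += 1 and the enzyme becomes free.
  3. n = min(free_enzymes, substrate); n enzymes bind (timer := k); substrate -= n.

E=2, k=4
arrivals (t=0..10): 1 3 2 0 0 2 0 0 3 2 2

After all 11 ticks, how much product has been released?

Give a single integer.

Answer: 4

Derivation:
t=0: arr=1 -> substrate=0 bound=1 product=0
t=1: arr=3 -> substrate=2 bound=2 product=0
t=2: arr=2 -> substrate=4 bound=2 product=0
t=3: arr=0 -> substrate=4 bound=2 product=0
t=4: arr=0 -> substrate=3 bound=2 product=1
t=5: arr=2 -> substrate=4 bound=2 product=2
t=6: arr=0 -> substrate=4 bound=2 product=2
t=7: arr=0 -> substrate=4 bound=2 product=2
t=8: arr=3 -> substrate=6 bound=2 product=3
t=9: arr=2 -> substrate=7 bound=2 product=4
t=10: arr=2 -> substrate=9 bound=2 product=4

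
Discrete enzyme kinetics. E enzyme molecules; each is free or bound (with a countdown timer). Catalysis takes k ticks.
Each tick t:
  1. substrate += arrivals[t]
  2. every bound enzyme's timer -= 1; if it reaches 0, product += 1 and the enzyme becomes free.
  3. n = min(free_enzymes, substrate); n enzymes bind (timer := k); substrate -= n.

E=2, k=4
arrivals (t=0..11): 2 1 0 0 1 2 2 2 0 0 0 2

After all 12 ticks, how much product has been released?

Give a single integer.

Answer: 4

Derivation:
t=0: arr=2 -> substrate=0 bound=2 product=0
t=1: arr=1 -> substrate=1 bound=2 product=0
t=2: arr=0 -> substrate=1 bound=2 product=0
t=3: arr=0 -> substrate=1 bound=2 product=0
t=4: arr=1 -> substrate=0 bound=2 product=2
t=5: arr=2 -> substrate=2 bound=2 product=2
t=6: arr=2 -> substrate=4 bound=2 product=2
t=7: arr=2 -> substrate=6 bound=2 product=2
t=8: arr=0 -> substrate=4 bound=2 product=4
t=9: arr=0 -> substrate=4 bound=2 product=4
t=10: arr=0 -> substrate=4 bound=2 product=4
t=11: arr=2 -> substrate=6 bound=2 product=4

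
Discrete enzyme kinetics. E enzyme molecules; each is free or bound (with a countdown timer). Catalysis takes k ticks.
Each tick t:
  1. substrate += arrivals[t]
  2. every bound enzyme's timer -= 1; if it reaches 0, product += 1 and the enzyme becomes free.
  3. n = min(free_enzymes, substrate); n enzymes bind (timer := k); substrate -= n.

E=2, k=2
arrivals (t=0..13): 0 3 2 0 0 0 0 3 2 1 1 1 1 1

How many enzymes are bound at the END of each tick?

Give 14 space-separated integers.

Answer: 0 2 2 2 2 1 1 2 2 2 2 2 2 2

Derivation:
t=0: arr=0 -> substrate=0 bound=0 product=0
t=1: arr=3 -> substrate=1 bound=2 product=0
t=2: arr=2 -> substrate=3 bound=2 product=0
t=3: arr=0 -> substrate=1 bound=2 product=2
t=4: arr=0 -> substrate=1 bound=2 product=2
t=5: arr=0 -> substrate=0 bound=1 product=4
t=6: arr=0 -> substrate=0 bound=1 product=4
t=7: arr=3 -> substrate=1 bound=2 product=5
t=8: arr=2 -> substrate=3 bound=2 product=5
t=9: arr=1 -> substrate=2 bound=2 product=7
t=10: arr=1 -> substrate=3 bound=2 product=7
t=11: arr=1 -> substrate=2 bound=2 product=9
t=12: arr=1 -> substrate=3 bound=2 product=9
t=13: arr=1 -> substrate=2 bound=2 product=11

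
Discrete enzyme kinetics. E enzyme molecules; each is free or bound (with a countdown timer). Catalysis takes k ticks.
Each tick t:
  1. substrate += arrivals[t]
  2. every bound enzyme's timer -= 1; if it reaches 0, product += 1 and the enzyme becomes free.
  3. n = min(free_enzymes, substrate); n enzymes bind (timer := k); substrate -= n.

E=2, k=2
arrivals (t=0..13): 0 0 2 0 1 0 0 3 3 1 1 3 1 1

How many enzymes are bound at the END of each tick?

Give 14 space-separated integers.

t=0: arr=0 -> substrate=0 bound=0 product=0
t=1: arr=0 -> substrate=0 bound=0 product=0
t=2: arr=2 -> substrate=0 bound=2 product=0
t=3: arr=0 -> substrate=0 bound=2 product=0
t=4: arr=1 -> substrate=0 bound=1 product=2
t=5: arr=0 -> substrate=0 bound=1 product=2
t=6: arr=0 -> substrate=0 bound=0 product=3
t=7: arr=3 -> substrate=1 bound=2 product=3
t=8: arr=3 -> substrate=4 bound=2 product=3
t=9: arr=1 -> substrate=3 bound=2 product=5
t=10: arr=1 -> substrate=4 bound=2 product=5
t=11: arr=3 -> substrate=5 bound=2 product=7
t=12: arr=1 -> substrate=6 bound=2 product=7
t=13: arr=1 -> substrate=5 bound=2 product=9

Answer: 0 0 2 2 1 1 0 2 2 2 2 2 2 2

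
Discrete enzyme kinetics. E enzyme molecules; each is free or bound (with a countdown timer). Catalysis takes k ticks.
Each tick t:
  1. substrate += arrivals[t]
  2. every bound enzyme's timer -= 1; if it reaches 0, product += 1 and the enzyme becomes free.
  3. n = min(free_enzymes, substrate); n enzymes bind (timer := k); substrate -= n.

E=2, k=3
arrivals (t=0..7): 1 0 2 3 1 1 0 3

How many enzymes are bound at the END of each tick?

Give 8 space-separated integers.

Answer: 1 1 2 2 2 2 2 2

Derivation:
t=0: arr=1 -> substrate=0 bound=1 product=0
t=1: arr=0 -> substrate=0 bound=1 product=0
t=2: arr=2 -> substrate=1 bound=2 product=0
t=3: arr=3 -> substrate=3 bound=2 product=1
t=4: arr=1 -> substrate=4 bound=2 product=1
t=5: arr=1 -> substrate=4 bound=2 product=2
t=6: arr=0 -> substrate=3 bound=2 product=3
t=7: arr=3 -> substrate=6 bound=2 product=3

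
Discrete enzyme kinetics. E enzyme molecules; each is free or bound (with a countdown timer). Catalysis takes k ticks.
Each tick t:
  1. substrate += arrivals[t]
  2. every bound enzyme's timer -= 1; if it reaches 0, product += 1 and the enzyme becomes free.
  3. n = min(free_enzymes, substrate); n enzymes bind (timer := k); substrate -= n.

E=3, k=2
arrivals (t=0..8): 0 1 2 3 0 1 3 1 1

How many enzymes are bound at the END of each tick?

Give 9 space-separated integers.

Answer: 0 1 3 3 3 3 3 3 3

Derivation:
t=0: arr=0 -> substrate=0 bound=0 product=0
t=1: arr=1 -> substrate=0 bound=1 product=0
t=2: arr=2 -> substrate=0 bound=3 product=0
t=3: arr=3 -> substrate=2 bound=3 product=1
t=4: arr=0 -> substrate=0 bound=3 product=3
t=5: arr=1 -> substrate=0 bound=3 product=4
t=6: arr=3 -> substrate=1 bound=3 product=6
t=7: arr=1 -> substrate=1 bound=3 product=7
t=8: arr=1 -> substrate=0 bound=3 product=9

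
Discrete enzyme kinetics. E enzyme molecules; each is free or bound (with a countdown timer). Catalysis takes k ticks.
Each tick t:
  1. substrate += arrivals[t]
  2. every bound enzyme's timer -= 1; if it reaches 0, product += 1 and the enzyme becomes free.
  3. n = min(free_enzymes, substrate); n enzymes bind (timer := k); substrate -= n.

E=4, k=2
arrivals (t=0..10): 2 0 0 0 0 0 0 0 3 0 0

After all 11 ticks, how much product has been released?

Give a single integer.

Answer: 5

Derivation:
t=0: arr=2 -> substrate=0 bound=2 product=0
t=1: arr=0 -> substrate=0 bound=2 product=0
t=2: arr=0 -> substrate=0 bound=0 product=2
t=3: arr=0 -> substrate=0 bound=0 product=2
t=4: arr=0 -> substrate=0 bound=0 product=2
t=5: arr=0 -> substrate=0 bound=0 product=2
t=6: arr=0 -> substrate=0 bound=0 product=2
t=7: arr=0 -> substrate=0 bound=0 product=2
t=8: arr=3 -> substrate=0 bound=3 product=2
t=9: arr=0 -> substrate=0 bound=3 product=2
t=10: arr=0 -> substrate=0 bound=0 product=5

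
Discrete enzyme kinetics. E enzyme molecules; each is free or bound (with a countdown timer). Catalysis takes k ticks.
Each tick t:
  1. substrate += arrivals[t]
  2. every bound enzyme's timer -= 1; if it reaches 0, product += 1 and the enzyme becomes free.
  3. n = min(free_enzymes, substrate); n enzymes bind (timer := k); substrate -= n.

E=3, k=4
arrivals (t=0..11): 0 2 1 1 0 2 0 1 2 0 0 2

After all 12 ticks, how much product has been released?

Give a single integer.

Answer: 6

Derivation:
t=0: arr=0 -> substrate=0 bound=0 product=0
t=1: arr=2 -> substrate=0 bound=2 product=0
t=2: arr=1 -> substrate=0 bound=3 product=0
t=3: arr=1 -> substrate=1 bound=3 product=0
t=4: arr=0 -> substrate=1 bound=3 product=0
t=5: arr=2 -> substrate=1 bound=3 product=2
t=6: arr=0 -> substrate=0 bound=3 product=3
t=7: arr=1 -> substrate=1 bound=3 product=3
t=8: arr=2 -> substrate=3 bound=3 product=3
t=9: arr=0 -> substrate=1 bound=3 product=5
t=10: arr=0 -> substrate=0 bound=3 product=6
t=11: arr=2 -> substrate=2 bound=3 product=6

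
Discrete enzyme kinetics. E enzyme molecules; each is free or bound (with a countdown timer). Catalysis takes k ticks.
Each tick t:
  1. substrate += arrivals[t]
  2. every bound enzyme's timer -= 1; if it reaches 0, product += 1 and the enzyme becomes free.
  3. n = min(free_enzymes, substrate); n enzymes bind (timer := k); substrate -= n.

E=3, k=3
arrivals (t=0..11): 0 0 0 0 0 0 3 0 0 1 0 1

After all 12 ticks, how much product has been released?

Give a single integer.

Answer: 3

Derivation:
t=0: arr=0 -> substrate=0 bound=0 product=0
t=1: arr=0 -> substrate=0 bound=0 product=0
t=2: arr=0 -> substrate=0 bound=0 product=0
t=3: arr=0 -> substrate=0 bound=0 product=0
t=4: arr=0 -> substrate=0 bound=0 product=0
t=5: arr=0 -> substrate=0 bound=0 product=0
t=6: arr=3 -> substrate=0 bound=3 product=0
t=7: arr=0 -> substrate=0 bound=3 product=0
t=8: arr=0 -> substrate=0 bound=3 product=0
t=9: arr=1 -> substrate=0 bound=1 product=3
t=10: arr=0 -> substrate=0 bound=1 product=3
t=11: arr=1 -> substrate=0 bound=2 product=3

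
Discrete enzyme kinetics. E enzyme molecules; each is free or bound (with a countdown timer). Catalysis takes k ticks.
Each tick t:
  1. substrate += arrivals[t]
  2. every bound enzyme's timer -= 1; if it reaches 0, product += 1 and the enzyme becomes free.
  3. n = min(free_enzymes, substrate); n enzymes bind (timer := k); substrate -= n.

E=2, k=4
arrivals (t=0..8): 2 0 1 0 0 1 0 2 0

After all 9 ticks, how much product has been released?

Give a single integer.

Answer: 3

Derivation:
t=0: arr=2 -> substrate=0 bound=2 product=0
t=1: arr=0 -> substrate=0 bound=2 product=0
t=2: arr=1 -> substrate=1 bound=2 product=0
t=3: arr=0 -> substrate=1 bound=2 product=0
t=4: arr=0 -> substrate=0 bound=1 product=2
t=5: arr=1 -> substrate=0 bound=2 product=2
t=6: arr=0 -> substrate=0 bound=2 product=2
t=7: arr=2 -> substrate=2 bound=2 product=2
t=8: arr=0 -> substrate=1 bound=2 product=3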